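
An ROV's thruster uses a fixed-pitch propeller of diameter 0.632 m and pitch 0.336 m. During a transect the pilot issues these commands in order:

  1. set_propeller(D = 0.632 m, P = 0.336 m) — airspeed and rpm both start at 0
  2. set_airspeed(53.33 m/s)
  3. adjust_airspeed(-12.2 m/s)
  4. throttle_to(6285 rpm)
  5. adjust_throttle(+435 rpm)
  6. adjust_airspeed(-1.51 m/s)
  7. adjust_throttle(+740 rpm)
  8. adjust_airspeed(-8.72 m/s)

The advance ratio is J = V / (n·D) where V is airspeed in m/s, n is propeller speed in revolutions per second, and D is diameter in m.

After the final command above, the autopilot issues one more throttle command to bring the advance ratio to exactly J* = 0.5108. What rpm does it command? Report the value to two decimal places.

set_propeller: D = 0.632 m, P = 0.336 m (p = P/D = 0.531646); state ← (V=0, rpm=0)
set_airspeed(53.33): V ← 53.33 m/s
adjust_airspeed(-12.2): V ← 53.33 -12.2 = 41.13 m/s
throttle_to(6285): rpm ← 6285
adjust_throttle(+435): rpm ← 6285 +435 = 6720
adjust_airspeed(-1.51): V ← 41.13 -1.51 = 39.62 m/s
adjust_throttle(+740): rpm ← 6720 +740 = 7460
adjust_airspeed(-8.72): V ← 39.62 -8.72 = 30.9 m/s
final state: V = 30.9 m/s, rpm = 7460 → n = rpm/60 = 124.333333 rev/s
target J* = 0.5108; solve J* = V/(n·D) for n: n = V/(J*·D) = 30.9/(0.5108 × 0.632) = 95.717316 rev/s
rpm = 60·n = 5743.038966

rpm = 5743.04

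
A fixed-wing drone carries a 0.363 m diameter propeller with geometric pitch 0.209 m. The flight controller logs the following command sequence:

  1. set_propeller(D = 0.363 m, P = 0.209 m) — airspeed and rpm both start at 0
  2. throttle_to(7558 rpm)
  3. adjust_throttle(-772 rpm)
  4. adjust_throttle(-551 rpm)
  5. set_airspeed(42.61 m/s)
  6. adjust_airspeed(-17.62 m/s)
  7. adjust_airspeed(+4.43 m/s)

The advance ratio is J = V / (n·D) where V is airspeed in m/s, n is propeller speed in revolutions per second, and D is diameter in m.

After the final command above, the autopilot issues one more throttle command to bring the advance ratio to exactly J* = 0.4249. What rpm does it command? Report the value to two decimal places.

set_propeller: D = 0.363 m, P = 0.209 m (p = P/D = 0.575758); state ← (V=0, rpm=0)
throttle_to(7558): rpm ← 7558
adjust_throttle(-772): rpm ← 7558 -772 = 6786
adjust_throttle(-551): rpm ← 6786 -551 = 6235
set_airspeed(42.61): V ← 42.61 m/s
adjust_airspeed(-17.62): V ← 42.61 -17.62 = 24.99 m/s
adjust_airspeed(+4.43): V ← 24.99 +4.43 = 29.42 m/s
final state: V = 29.42 m/s, rpm = 6235 → n = rpm/60 = 103.916667 rev/s
target J* = 0.4249; solve J* = V/(n·D) for n: n = V/(J*·D) = 29.42/(0.4249 × 0.363) = 190.743309 rev/s
rpm = 60·n = 11444.598535

rpm = 11444.60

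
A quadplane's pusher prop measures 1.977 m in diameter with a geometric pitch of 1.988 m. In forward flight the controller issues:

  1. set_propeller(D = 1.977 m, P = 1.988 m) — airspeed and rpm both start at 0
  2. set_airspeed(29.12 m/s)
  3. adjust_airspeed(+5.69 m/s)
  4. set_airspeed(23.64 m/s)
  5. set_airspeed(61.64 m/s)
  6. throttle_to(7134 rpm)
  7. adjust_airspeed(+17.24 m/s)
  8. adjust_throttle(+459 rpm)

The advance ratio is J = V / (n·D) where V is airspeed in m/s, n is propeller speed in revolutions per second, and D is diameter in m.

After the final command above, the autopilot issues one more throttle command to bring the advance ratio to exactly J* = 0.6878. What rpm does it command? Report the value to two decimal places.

set_propeller: D = 1.977 m, P = 1.988 m (p = P/D = 1.005564); state ← (V=0, rpm=0)
set_airspeed(29.12): V ← 29.12 m/s
adjust_airspeed(+5.69): V ← 29.12 +5.69 = 34.81 m/s
set_airspeed(23.64): V ← 23.64 m/s
set_airspeed(61.64): V ← 61.64 m/s
throttle_to(7134): rpm ← 7134
adjust_airspeed(+17.24): V ← 61.64 +17.24 = 78.88 m/s
adjust_throttle(+459): rpm ← 7134 +459 = 7593
final state: V = 78.88 m/s, rpm = 7593 → n = rpm/60 = 126.550000 rev/s
target J* = 0.6878; solve J* = V/(n·D) for n: n = V/(J*·D) = 78.88/(0.6878 × 1.977) = 58.009358 rev/s
rpm = 60·n = 3480.561496

rpm = 3480.56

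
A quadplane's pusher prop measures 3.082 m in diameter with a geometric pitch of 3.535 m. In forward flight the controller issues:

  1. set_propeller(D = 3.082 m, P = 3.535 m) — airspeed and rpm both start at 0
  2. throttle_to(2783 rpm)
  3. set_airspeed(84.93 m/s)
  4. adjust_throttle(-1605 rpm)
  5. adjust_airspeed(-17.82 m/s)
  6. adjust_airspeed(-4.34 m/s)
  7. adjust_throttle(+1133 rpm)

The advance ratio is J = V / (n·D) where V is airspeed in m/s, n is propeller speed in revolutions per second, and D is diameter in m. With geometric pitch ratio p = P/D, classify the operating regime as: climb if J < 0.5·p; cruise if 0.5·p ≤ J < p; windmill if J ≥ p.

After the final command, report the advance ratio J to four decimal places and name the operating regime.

set_propeller: D = 3.082 m, P = 3.535 m (p = P/D = 1.146982); state ← (V=0, rpm=0)
throttle_to(2783): rpm ← 2783
set_airspeed(84.93): V ← 84.93 m/s
adjust_throttle(-1605): rpm ← 2783 -1605 = 1178
adjust_airspeed(-17.82): V ← 84.93 -17.82 = 67.11 m/s
adjust_airspeed(-4.34): V ← 67.11 -4.34 = 62.77 m/s
adjust_throttle(+1133): rpm ← 1178 +1133 = 2311
final state: V = 62.77 m/s, rpm = 2311 → n = rpm/60 = 38.516667 rev/s
J = V / (n·D) = 62.77 / (38.516667 × 3.082) = 0.528775
regime bands: climb J<0.5735 | cruise [0.5735, 1.1470) | windmill J≥1.1470
J = 0.5288 → climb

J = 0.5288, regime = climb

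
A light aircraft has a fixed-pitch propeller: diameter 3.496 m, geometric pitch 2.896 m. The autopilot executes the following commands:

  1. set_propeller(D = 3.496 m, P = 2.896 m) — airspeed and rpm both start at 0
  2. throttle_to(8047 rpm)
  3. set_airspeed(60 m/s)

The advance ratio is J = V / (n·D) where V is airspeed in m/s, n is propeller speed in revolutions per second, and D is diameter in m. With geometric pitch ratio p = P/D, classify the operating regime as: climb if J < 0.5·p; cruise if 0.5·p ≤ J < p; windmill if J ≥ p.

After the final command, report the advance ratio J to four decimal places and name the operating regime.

set_propeller: D = 3.496 m, P = 2.896 m (p = P/D = 0.828375); state ← (V=0, rpm=0)
throttle_to(8047): rpm ← 8047
set_airspeed(60): V ← 60 m/s
final state: V = 60 m/s, rpm = 8047 → n = rpm/60 = 134.116667 rev/s
J = V / (n·D) = 60 / (134.116667 × 3.496) = 0.127967
regime bands: climb J<0.4142 | cruise [0.4142, 0.8284) | windmill J≥0.8284
J = 0.1280 → climb

J = 0.1280, regime = climb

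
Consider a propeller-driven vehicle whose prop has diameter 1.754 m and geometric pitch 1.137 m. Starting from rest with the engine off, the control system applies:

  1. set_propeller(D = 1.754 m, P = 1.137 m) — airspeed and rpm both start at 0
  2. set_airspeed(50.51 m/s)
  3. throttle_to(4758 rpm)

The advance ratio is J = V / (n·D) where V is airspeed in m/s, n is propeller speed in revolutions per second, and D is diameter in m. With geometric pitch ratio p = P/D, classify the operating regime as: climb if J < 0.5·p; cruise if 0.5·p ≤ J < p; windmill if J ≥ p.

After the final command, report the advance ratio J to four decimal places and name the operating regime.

J = 0.3631, regime = cruise

set_propeller: D = 1.754 m, P = 1.137 m (p = P/D = 0.648233); state ← (V=0, rpm=0)
set_airspeed(50.51): V ← 50.51 m/s
throttle_to(4758): rpm ← 4758
final state: V = 50.51 m/s, rpm = 4758 → n = rpm/60 = 79.300000 rev/s
J = V / (n·D) = 50.51 / (79.300000 × 1.754) = 0.363140
regime bands: climb J<0.3241 | cruise [0.3241, 0.6482) | windmill J≥0.6482
J = 0.3631 → cruise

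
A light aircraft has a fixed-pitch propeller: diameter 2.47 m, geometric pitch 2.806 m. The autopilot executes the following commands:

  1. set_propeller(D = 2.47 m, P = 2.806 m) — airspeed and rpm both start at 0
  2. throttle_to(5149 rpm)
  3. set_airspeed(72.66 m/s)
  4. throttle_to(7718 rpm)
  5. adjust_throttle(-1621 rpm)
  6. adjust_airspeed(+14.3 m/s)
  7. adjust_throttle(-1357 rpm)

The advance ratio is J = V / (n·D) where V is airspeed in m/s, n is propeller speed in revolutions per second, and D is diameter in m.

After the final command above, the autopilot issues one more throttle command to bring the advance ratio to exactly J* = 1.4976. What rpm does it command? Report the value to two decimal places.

set_propeller: D = 2.47 m, P = 2.806 m (p = P/D = 1.136032); state ← (V=0, rpm=0)
throttle_to(5149): rpm ← 5149
set_airspeed(72.66): V ← 72.66 m/s
throttle_to(7718): rpm ← 7718
adjust_throttle(-1621): rpm ← 7718 -1621 = 6097
adjust_airspeed(+14.3): V ← 72.66 +14.3 = 86.96 m/s
adjust_throttle(-1357): rpm ← 6097 -1357 = 4740
final state: V = 86.96 m/s, rpm = 4740 → n = rpm/60 = 79.000000 rev/s
target J* = 1.4976; solve J* = V/(n·D) for n: n = V/(J*·D) = 86.96/(1.4976 × 2.47) = 23.508599 rev/s
rpm = 60·n = 1410.515935

rpm = 1410.52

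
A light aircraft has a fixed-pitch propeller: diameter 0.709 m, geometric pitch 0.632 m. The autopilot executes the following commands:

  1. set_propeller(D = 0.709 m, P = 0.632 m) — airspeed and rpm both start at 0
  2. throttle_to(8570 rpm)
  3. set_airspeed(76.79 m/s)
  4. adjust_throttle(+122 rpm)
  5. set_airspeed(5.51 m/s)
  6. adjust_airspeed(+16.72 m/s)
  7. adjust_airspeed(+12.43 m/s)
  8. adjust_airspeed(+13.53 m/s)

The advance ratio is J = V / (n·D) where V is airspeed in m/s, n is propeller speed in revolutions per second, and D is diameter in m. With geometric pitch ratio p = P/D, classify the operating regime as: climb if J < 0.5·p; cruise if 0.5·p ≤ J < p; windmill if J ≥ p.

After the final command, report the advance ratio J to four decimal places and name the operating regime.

set_propeller: D = 0.709 m, P = 0.632 m (p = P/D = 0.891396); state ← (V=0, rpm=0)
throttle_to(8570): rpm ← 8570
set_airspeed(76.79): V ← 76.79 m/s
adjust_throttle(+122): rpm ← 8570 +122 = 8692
set_airspeed(5.51): V ← 5.51 m/s
adjust_airspeed(+16.72): V ← 5.51 +16.72 = 22.23 m/s
adjust_airspeed(+12.43): V ← 22.23 +12.43 = 34.66 m/s
adjust_airspeed(+13.53): V ← 34.66 +13.53 = 48.19 m/s
final state: V = 48.19 m/s, rpm = 8692 → n = rpm/60 = 144.866667 rev/s
J = V / (n·D) = 48.19 / (144.866667 × 0.709) = 0.469183
regime bands: climb J<0.4457 | cruise [0.4457, 0.8914) | windmill J≥0.8914
J = 0.4692 → cruise

J = 0.4692, regime = cruise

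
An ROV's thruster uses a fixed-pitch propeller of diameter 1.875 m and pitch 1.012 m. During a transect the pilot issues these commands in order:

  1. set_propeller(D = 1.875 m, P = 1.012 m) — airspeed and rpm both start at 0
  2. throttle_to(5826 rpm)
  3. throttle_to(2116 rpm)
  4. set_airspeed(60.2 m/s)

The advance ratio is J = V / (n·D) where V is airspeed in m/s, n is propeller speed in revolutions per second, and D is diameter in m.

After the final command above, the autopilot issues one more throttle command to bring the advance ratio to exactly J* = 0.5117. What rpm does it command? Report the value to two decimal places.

set_propeller: D = 1.875 m, P = 1.012 m (p = P/D = 0.539733); state ← (V=0, rpm=0)
throttle_to(5826): rpm ← 5826
throttle_to(2116): rpm ← 2116
set_airspeed(60.2): V ← 60.2 m/s
final state: V = 60.2 m/s, rpm = 2116 → n = rpm/60 = 35.266667 rev/s
target J* = 0.5117; solve J* = V/(n·D) for n: n = V/(J*·D) = 60.2/(0.5117 × 1.875) = 62.745098 rev/s
rpm = 60·n = 3764.705882

rpm = 3764.71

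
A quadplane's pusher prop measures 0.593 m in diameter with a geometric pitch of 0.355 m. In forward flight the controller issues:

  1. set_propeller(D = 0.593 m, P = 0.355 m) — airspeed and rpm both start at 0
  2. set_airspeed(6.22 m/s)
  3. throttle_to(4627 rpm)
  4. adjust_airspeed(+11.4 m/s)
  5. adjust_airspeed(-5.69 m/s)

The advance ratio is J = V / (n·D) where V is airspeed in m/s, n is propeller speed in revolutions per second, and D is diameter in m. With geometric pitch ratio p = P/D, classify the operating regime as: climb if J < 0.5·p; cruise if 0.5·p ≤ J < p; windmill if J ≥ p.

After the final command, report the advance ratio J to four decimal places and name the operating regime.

J = 0.2609, regime = climb

set_propeller: D = 0.593 m, P = 0.355 m (p = P/D = 0.598651); state ← (V=0, rpm=0)
set_airspeed(6.22): V ← 6.22 m/s
throttle_to(4627): rpm ← 4627
adjust_airspeed(+11.4): V ← 6.22 +11.4 = 17.62 m/s
adjust_airspeed(-5.69): V ← 17.62 -5.69 = 11.93 m/s
final state: V = 11.93 m/s, rpm = 4627 → n = rpm/60 = 77.116667 rev/s
J = V / (n·D) = 11.93 / (77.116667 × 0.593) = 0.260878
regime bands: climb J<0.2993 | cruise [0.2993, 0.5987) | windmill J≥0.5987
J = 0.2609 → climb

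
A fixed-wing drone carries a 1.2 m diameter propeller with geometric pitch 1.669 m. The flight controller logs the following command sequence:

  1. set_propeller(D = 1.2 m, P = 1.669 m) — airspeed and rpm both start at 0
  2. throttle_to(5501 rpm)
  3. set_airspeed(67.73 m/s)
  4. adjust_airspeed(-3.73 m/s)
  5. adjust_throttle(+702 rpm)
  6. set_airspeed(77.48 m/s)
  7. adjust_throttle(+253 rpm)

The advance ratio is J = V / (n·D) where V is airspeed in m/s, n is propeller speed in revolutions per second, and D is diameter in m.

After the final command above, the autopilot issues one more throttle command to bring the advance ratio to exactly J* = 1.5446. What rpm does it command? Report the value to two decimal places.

set_propeller: D = 1.2 m, P = 1.669 m (p = P/D = 1.390833); state ← (V=0, rpm=0)
throttle_to(5501): rpm ← 5501
set_airspeed(67.73): V ← 67.73 m/s
adjust_airspeed(-3.73): V ← 67.73 -3.73 = 64 m/s
adjust_throttle(+702): rpm ← 5501 +702 = 6203
set_airspeed(77.48): V ← 77.48 m/s
adjust_throttle(+253): rpm ← 6203 +253 = 6456
final state: V = 77.48 m/s, rpm = 6456 → n = rpm/60 = 107.600000 rev/s
target J* = 1.5446; solve J* = V/(n·D) for n: n = V/(J*·D) = 77.48/(1.5446 × 1.2) = 41.801545 rev/s
rpm = 60·n = 2508.092710

rpm = 2508.09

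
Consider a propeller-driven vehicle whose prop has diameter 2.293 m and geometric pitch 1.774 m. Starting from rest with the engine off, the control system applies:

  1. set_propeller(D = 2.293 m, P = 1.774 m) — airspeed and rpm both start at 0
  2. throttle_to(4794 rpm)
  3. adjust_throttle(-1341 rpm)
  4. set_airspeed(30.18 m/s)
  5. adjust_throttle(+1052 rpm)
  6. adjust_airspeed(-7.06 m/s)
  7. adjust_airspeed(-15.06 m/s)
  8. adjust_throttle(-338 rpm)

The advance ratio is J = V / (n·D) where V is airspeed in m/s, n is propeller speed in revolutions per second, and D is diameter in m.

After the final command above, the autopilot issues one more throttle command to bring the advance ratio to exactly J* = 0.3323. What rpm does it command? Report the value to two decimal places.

rpm = 634.68

set_propeller: D = 2.293 m, P = 1.774 m (p = P/D = 0.773659); state ← (V=0, rpm=0)
throttle_to(4794): rpm ← 4794
adjust_throttle(-1341): rpm ← 4794 -1341 = 3453
set_airspeed(30.18): V ← 30.18 m/s
adjust_throttle(+1052): rpm ← 3453 +1052 = 4505
adjust_airspeed(-7.06): V ← 30.18 -7.06 = 23.12 m/s
adjust_airspeed(-15.06): V ← 23.12 -15.06 = 8.06 m/s
adjust_throttle(-338): rpm ← 4505 -338 = 4167
final state: V = 8.06 m/s, rpm = 4167 → n = rpm/60 = 69.450000 rev/s
target J* = 0.3323; solve J* = V/(n·D) for n: n = V/(J*·D) = 8.06/(0.3323 × 2.293) = 10.577929 rev/s
rpm = 60·n = 634.675737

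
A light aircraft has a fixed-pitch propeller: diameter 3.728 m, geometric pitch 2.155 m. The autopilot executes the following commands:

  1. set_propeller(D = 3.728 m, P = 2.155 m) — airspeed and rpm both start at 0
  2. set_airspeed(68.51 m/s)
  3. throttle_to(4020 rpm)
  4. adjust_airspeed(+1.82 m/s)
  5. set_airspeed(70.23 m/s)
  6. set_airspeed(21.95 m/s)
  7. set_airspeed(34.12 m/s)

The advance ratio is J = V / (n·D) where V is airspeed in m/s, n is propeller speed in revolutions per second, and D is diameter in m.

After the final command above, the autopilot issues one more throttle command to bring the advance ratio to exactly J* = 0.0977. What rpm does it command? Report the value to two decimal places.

rpm = 5620.69

set_propeller: D = 3.728 m, P = 2.155 m (p = P/D = 0.578058); state ← (V=0, rpm=0)
set_airspeed(68.51): V ← 68.51 m/s
throttle_to(4020): rpm ← 4020
adjust_airspeed(+1.82): V ← 68.51 +1.82 = 70.33 m/s
set_airspeed(70.23): V ← 70.23 m/s
set_airspeed(21.95): V ← 21.95 m/s
set_airspeed(34.12): V ← 34.12 m/s
final state: V = 34.12 m/s, rpm = 4020 → n = rpm/60 = 67.000000 rev/s
target J* = 0.0977; solve J* = V/(n·D) for n: n = V/(J*·D) = 34.12/(0.0977 × 3.728) = 93.678204 rev/s
rpm = 60·n = 5620.692230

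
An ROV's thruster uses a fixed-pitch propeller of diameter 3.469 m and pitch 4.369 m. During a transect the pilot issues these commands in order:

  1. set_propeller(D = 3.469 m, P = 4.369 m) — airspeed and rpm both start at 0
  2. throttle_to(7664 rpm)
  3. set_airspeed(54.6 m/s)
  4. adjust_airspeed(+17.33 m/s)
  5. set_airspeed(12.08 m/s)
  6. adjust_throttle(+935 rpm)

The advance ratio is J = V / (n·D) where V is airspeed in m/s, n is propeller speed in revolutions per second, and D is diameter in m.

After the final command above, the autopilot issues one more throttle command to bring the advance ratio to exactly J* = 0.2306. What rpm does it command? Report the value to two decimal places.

rpm = 906.06

set_propeller: D = 3.469 m, P = 4.369 m (p = P/D = 1.259441); state ← (V=0, rpm=0)
throttle_to(7664): rpm ← 7664
set_airspeed(54.6): V ← 54.6 m/s
adjust_airspeed(+17.33): V ← 54.6 +17.33 = 71.93 m/s
set_airspeed(12.08): V ← 12.08 m/s
adjust_throttle(+935): rpm ← 7664 +935 = 8599
final state: V = 12.08 m/s, rpm = 8599 → n = rpm/60 = 143.316667 rev/s
target J* = 0.2306; solve J* = V/(n·D) for n: n = V/(J*·D) = 12.08/(0.2306 × 3.469) = 15.100917 rev/s
rpm = 60·n = 906.055043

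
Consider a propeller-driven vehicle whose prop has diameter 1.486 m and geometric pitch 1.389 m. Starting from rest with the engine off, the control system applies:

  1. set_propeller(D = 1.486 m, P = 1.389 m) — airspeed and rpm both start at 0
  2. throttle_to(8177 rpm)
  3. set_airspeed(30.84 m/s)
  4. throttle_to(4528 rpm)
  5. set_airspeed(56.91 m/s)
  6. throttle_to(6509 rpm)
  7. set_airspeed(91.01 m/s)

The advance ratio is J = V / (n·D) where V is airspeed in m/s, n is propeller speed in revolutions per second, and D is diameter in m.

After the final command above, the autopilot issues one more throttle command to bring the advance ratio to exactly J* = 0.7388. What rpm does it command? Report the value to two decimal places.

rpm = 4973.87

set_propeller: D = 1.486 m, P = 1.389 m (p = P/D = 0.934724); state ← (V=0, rpm=0)
throttle_to(8177): rpm ← 8177
set_airspeed(30.84): V ← 30.84 m/s
throttle_to(4528): rpm ← 4528
set_airspeed(56.91): V ← 56.91 m/s
throttle_to(6509): rpm ← 6509
set_airspeed(91.01): V ← 91.01 m/s
final state: V = 91.01 m/s, rpm = 6509 → n = rpm/60 = 108.483333 rev/s
target J* = 0.7388; solve J* = V/(n·D) for n: n = V/(J*·D) = 91.01/(0.7388 × 1.486) = 82.897879 rev/s
rpm = 60·n = 4973.872731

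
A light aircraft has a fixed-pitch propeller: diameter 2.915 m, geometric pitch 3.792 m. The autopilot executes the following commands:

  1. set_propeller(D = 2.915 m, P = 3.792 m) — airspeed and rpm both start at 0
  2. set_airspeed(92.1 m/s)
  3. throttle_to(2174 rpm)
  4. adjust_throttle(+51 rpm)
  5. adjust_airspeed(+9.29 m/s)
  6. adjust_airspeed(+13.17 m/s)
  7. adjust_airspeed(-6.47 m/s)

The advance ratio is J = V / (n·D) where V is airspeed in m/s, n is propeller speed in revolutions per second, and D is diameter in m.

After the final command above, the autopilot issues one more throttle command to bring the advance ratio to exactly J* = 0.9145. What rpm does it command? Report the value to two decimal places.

rpm = 2432.85

set_propeller: D = 2.915 m, P = 3.792 m (p = P/D = 1.300858); state ← (V=0, rpm=0)
set_airspeed(92.1): V ← 92.1 m/s
throttle_to(2174): rpm ← 2174
adjust_throttle(+51): rpm ← 2174 +51 = 2225
adjust_airspeed(+9.29): V ← 92.1 +9.29 = 101.39 m/s
adjust_airspeed(+13.17): V ← 101.39 +13.17 = 114.56 m/s
adjust_airspeed(-6.47): V ← 114.56 -6.47 = 108.09 m/s
final state: V = 108.09 m/s, rpm = 2225 → n = rpm/60 = 37.083333 rev/s
target J* = 0.9145; solve J* = V/(n·D) for n: n = V/(J*·D) = 108.09/(0.9145 × 2.915) = 40.547422 rev/s
rpm = 60·n = 2432.845325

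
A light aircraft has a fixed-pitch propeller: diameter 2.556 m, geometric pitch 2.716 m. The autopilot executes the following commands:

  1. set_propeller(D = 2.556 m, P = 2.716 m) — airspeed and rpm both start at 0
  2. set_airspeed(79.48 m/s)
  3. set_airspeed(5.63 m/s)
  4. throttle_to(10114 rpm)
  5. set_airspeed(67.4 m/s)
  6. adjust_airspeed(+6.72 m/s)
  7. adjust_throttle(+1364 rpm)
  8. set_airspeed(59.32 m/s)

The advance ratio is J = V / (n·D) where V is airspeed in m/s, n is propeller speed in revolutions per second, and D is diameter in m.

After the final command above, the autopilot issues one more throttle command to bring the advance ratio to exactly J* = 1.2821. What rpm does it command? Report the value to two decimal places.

set_propeller: D = 2.556 m, P = 2.716 m (p = P/D = 1.062598); state ← (V=0, rpm=0)
set_airspeed(79.48): V ← 79.48 m/s
set_airspeed(5.63): V ← 5.63 m/s
throttle_to(10114): rpm ← 10114
set_airspeed(67.4): V ← 67.4 m/s
adjust_airspeed(+6.72): V ← 67.4 +6.72 = 74.12 m/s
adjust_throttle(+1364): rpm ← 10114 +1364 = 11478
set_airspeed(59.32): V ← 59.32 m/s
final state: V = 59.32 m/s, rpm = 11478 → n = rpm/60 = 191.300000 rev/s
target J* = 1.2821; solve J* = V/(n·D) for n: n = V/(J*·D) = 59.32/(1.2821 × 2.556) = 18.101660 rev/s
rpm = 60·n = 1086.099573

rpm = 1086.10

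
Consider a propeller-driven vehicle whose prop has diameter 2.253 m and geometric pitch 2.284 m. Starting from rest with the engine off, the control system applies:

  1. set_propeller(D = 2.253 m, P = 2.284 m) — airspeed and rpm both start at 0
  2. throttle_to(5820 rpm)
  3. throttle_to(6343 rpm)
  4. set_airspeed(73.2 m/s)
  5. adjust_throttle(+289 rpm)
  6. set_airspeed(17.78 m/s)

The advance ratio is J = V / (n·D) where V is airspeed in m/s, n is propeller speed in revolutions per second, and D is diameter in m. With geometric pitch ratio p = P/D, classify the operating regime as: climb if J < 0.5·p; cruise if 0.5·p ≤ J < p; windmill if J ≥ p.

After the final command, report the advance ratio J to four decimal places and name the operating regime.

set_propeller: D = 2.253 m, P = 2.284 m (p = P/D = 1.013759); state ← (V=0, rpm=0)
throttle_to(5820): rpm ← 5820
throttle_to(6343): rpm ← 6343
set_airspeed(73.2): V ← 73.2 m/s
adjust_throttle(+289): rpm ← 6343 +289 = 6632
set_airspeed(17.78): V ← 17.78 m/s
final state: V = 17.78 m/s, rpm = 6632 → n = rpm/60 = 110.533333 rev/s
J = V / (n·D) = 17.78 / (110.533333 × 2.253) = 0.071397
regime bands: climb J<0.5069 | cruise [0.5069, 1.0138) | windmill J≥1.0138
J = 0.0714 → climb

J = 0.0714, regime = climb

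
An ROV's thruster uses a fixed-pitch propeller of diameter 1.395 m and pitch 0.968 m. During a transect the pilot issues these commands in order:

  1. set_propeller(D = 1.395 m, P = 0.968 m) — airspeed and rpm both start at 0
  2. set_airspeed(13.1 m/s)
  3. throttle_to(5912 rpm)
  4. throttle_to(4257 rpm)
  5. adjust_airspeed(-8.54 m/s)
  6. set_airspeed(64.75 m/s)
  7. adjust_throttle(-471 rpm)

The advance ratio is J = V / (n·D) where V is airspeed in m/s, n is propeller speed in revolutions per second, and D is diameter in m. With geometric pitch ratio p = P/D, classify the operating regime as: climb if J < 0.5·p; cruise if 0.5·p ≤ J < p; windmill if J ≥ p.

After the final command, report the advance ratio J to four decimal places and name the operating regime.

set_propeller: D = 1.395 m, P = 0.968 m (p = P/D = 0.693907); state ← (V=0, rpm=0)
set_airspeed(13.1): V ← 13.1 m/s
throttle_to(5912): rpm ← 5912
throttle_to(4257): rpm ← 4257
adjust_airspeed(-8.54): V ← 13.1 -8.54 = 4.56 m/s
set_airspeed(64.75): V ← 64.75 m/s
adjust_throttle(-471): rpm ← 4257 -471 = 3786
final state: V = 64.75 m/s, rpm = 3786 → n = rpm/60 = 63.100000 rev/s
J = V / (n·D) = 64.75 / (63.100000 × 1.395) = 0.735591
regime bands: climb J<0.3470 | cruise [0.3470, 0.6939) | windmill J≥0.6939
J = 0.7356 → windmill

J = 0.7356, regime = windmill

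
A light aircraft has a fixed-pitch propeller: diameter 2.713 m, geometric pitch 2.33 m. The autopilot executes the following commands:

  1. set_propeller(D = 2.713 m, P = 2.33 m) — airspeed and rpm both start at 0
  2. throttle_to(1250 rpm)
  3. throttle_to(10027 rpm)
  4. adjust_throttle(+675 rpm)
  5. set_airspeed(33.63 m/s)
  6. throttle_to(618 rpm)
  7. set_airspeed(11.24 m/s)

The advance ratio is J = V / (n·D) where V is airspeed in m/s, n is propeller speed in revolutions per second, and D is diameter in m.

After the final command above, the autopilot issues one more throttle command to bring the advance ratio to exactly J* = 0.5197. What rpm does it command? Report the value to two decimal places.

rpm = 478.32

set_propeller: D = 2.713 m, P = 2.33 m (p = P/D = 0.858828); state ← (V=0, rpm=0)
throttle_to(1250): rpm ← 1250
throttle_to(10027): rpm ← 10027
adjust_throttle(+675): rpm ← 10027 +675 = 10702
set_airspeed(33.63): V ← 33.63 m/s
throttle_to(618): rpm ← 618
set_airspeed(11.24): V ← 11.24 m/s
final state: V = 11.24 m/s, rpm = 618 → n = rpm/60 = 10.300000 rev/s
target J* = 0.5197; solve J* = V/(n·D) for n: n = V/(J*·D) = 11.24/(0.5197 × 2.713) = 7.971936 rev/s
rpm = 60·n = 478.316157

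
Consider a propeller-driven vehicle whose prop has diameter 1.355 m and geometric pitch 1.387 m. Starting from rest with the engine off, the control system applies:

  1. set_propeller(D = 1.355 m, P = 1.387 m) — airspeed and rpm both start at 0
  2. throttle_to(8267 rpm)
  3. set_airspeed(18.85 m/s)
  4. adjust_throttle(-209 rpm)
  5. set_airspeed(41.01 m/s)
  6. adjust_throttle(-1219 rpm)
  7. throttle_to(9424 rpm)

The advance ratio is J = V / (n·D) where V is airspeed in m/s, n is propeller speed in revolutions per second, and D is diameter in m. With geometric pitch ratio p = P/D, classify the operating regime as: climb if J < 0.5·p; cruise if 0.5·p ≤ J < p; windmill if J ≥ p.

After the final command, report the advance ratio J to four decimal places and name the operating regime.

J = 0.1927, regime = climb

set_propeller: D = 1.355 m, P = 1.387 m (p = P/D = 1.023616); state ← (V=0, rpm=0)
throttle_to(8267): rpm ← 8267
set_airspeed(18.85): V ← 18.85 m/s
adjust_throttle(-209): rpm ← 8267 -209 = 8058
set_airspeed(41.01): V ← 41.01 m/s
adjust_throttle(-1219): rpm ← 8058 -1219 = 6839
throttle_to(9424): rpm ← 9424
final state: V = 41.01 m/s, rpm = 9424 → n = rpm/60 = 157.066667 rev/s
J = V / (n·D) = 41.01 / (157.066667 × 1.355) = 0.192693
regime bands: climb J<0.5118 | cruise [0.5118, 1.0236) | windmill J≥1.0236
J = 0.1927 → climb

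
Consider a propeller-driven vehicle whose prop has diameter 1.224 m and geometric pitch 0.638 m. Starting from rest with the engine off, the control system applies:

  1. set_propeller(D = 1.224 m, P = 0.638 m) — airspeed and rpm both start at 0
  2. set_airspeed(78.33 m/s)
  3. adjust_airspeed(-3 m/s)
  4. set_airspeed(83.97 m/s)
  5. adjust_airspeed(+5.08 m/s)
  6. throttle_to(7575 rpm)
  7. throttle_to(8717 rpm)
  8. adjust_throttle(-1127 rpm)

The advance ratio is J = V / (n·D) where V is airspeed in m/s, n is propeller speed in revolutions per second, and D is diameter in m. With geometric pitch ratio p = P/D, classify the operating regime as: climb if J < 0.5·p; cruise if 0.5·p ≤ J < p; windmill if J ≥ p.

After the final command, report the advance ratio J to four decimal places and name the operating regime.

J = 0.5751, regime = windmill

set_propeller: D = 1.224 m, P = 0.638 m (p = P/D = 0.521242); state ← (V=0, rpm=0)
set_airspeed(78.33): V ← 78.33 m/s
adjust_airspeed(-3): V ← 78.33 -3 = 75.33 m/s
set_airspeed(83.97): V ← 83.97 m/s
adjust_airspeed(+5.08): V ← 83.97 +5.08 = 89.05 m/s
throttle_to(7575): rpm ← 7575
throttle_to(8717): rpm ← 8717
adjust_throttle(-1127): rpm ← 8717 -1127 = 7590
final state: V = 89.05 m/s, rpm = 7590 → n = rpm/60 = 126.500000 rev/s
J = V / (n·D) = 89.05 / (126.500000 × 1.224) = 0.575125
regime bands: climb J<0.2606 | cruise [0.2606, 0.5212) | windmill J≥0.5212
J = 0.5751 → windmill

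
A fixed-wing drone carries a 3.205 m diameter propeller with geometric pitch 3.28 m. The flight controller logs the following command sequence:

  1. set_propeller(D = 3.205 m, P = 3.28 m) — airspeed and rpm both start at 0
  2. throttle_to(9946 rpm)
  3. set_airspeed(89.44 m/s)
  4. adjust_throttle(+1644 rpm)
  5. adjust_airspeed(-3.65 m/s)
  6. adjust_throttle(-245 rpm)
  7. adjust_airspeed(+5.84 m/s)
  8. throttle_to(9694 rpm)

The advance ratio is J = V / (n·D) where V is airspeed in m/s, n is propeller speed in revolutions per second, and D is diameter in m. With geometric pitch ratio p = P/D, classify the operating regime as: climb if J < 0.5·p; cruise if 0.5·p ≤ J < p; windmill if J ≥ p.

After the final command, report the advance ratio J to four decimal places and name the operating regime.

set_propeller: D = 3.205 m, P = 3.28 m (p = P/D = 1.023401); state ← (V=0, rpm=0)
throttle_to(9946): rpm ← 9946
set_airspeed(89.44): V ← 89.44 m/s
adjust_throttle(+1644): rpm ← 9946 +1644 = 11590
adjust_airspeed(-3.65): V ← 89.44 -3.65 = 85.79 m/s
adjust_throttle(-245): rpm ← 11590 -245 = 11345
adjust_airspeed(+5.84): V ← 85.79 +5.84 = 91.63 m/s
throttle_to(9694): rpm ← 9694
final state: V = 91.63 m/s, rpm = 9694 → n = rpm/60 = 161.566667 rev/s
J = V / (n·D) = 91.63 / (161.566667 × 3.205) = 0.176953
regime bands: climb J<0.5117 | cruise [0.5117, 1.0234) | windmill J≥1.0234
J = 0.1770 → climb

J = 0.1770, regime = climb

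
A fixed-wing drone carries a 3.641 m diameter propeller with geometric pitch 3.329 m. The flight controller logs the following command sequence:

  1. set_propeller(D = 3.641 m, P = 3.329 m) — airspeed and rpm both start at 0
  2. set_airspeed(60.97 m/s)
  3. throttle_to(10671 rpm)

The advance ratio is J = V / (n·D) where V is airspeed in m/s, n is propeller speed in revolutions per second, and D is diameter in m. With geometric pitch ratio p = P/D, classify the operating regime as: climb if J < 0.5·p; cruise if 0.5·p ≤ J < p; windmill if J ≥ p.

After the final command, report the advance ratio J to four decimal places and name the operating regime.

J = 0.0942, regime = climb

set_propeller: D = 3.641 m, P = 3.329 m (p = P/D = 0.914309); state ← (V=0, rpm=0)
set_airspeed(60.97): V ← 60.97 m/s
throttle_to(10671): rpm ← 10671
final state: V = 60.97 m/s, rpm = 10671 → n = rpm/60 = 177.850000 rev/s
J = V / (n·D) = 60.97 / (177.850000 × 3.641) = 0.094155
regime bands: climb J<0.4572 | cruise [0.4572, 0.9143) | windmill J≥0.9143
J = 0.0942 → climb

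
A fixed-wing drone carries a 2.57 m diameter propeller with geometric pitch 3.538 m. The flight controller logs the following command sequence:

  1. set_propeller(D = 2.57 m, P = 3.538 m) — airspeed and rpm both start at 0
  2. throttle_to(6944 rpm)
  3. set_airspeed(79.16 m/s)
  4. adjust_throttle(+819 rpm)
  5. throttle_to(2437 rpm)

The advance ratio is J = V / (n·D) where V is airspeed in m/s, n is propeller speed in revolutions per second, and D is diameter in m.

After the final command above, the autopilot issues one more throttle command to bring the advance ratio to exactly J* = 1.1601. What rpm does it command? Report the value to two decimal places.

rpm = 1593.05

set_propeller: D = 2.57 m, P = 3.538 m (p = P/D = 1.376654); state ← (V=0, rpm=0)
throttle_to(6944): rpm ← 6944
set_airspeed(79.16): V ← 79.16 m/s
adjust_throttle(+819): rpm ← 6944 +819 = 7763
throttle_to(2437): rpm ← 2437
final state: V = 79.16 m/s, rpm = 2437 → n = rpm/60 = 40.616667 rev/s
target J* = 1.1601; solve J* = V/(n·D) for n: n = V/(J*·D) = 79.16/(1.1601 × 2.57) = 26.550777 rev/s
rpm = 60·n = 1593.046621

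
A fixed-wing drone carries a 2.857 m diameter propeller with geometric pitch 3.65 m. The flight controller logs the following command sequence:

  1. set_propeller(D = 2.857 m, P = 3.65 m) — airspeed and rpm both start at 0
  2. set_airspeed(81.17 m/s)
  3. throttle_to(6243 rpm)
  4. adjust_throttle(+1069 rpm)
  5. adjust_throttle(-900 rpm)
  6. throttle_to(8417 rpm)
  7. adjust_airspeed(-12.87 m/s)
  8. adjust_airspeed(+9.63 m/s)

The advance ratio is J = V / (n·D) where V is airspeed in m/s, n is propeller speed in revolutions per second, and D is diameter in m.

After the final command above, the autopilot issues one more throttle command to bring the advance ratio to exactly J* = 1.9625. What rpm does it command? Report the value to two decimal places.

set_propeller: D = 2.857 m, P = 3.65 m (p = P/D = 1.277564); state ← (V=0, rpm=0)
set_airspeed(81.17): V ← 81.17 m/s
throttle_to(6243): rpm ← 6243
adjust_throttle(+1069): rpm ← 6243 +1069 = 7312
adjust_throttle(-900): rpm ← 7312 -900 = 6412
throttle_to(8417): rpm ← 8417
adjust_airspeed(-12.87): V ← 81.17 -12.87 = 68.3 m/s
adjust_airspeed(+9.63): V ← 68.3 +9.63 = 77.93 m/s
final state: V = 77.93 m/s, rpm = 8417 → n = rpm/60 = 140.283333 rev/s
target J* = 1.9625; solve J* = V/(n·D) for n: n = V/(J*·D) = 77.93/(1.9625 × 2.857) = 13.899039 rev/s
rpm = 60·n = 833.942334

rpm = 833.94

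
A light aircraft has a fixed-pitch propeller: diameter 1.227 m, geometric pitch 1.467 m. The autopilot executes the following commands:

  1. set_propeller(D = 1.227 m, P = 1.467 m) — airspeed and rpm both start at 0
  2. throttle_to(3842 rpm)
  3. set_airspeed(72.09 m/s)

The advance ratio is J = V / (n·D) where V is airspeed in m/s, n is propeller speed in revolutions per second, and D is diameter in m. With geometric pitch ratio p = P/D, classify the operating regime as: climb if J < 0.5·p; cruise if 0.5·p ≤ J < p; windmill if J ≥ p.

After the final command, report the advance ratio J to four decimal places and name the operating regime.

set_propeller: D = 1.227 m, P = 1.467 m (p = P/D = 1.195599); state ← (V=0, rpm=0)
throttle_to(3842): rpm ← 3842
set_airspeed(72.09): V ← 72.09 m/s
final state: V = 72.09 m/s, rpm = 3842 → n = rpm/60 = 64.033333 rev/s
J = V / (n·D) = 72.09 / (64.033333 × 1.227) = 0.917539
regime bands: climb J<0.5978 | cruise [0.5978, 1.1956) | windmill J≥1.1956
J = 0.9175 → cruise

J = 0.9175, regime = cruise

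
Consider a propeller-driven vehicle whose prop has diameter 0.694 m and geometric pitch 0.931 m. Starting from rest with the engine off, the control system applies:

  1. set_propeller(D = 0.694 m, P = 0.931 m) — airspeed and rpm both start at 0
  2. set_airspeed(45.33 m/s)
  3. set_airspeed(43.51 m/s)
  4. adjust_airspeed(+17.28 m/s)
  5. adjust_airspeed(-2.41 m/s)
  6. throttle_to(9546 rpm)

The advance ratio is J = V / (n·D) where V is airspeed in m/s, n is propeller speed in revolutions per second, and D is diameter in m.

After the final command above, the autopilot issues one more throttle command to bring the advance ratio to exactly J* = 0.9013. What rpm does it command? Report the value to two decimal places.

rpm = 5599.98

set_propeller: D = 0.694 m, P = 0.931 m (p = P/D = 1.341499); state ← (V=0, rpm=0)
set_airspeed(45.33): V ← 45.33 m/s
set_airspeed(43.51): V ← 43.51 m/s
adjust_airspeed(+17.28): V ← 43.51 +17.28 = 60.79 m/s
adjust_airspeed(-2.41): V ← 60.79 -2.41 = 58.38 m/s
throttle_to(9546): rpm ← 9546
final state: V = 58.38 m/s, rpm = 9546 → n = rpm/60 = 159.100000 rev/s
target J* = 0.9013; solve J* = V/(n·D) for n: n = V/(J*·D) = 58.38/(0.9013 × 0.694) = 93.333005 rev/s
rpm = 60·n = 5599.980304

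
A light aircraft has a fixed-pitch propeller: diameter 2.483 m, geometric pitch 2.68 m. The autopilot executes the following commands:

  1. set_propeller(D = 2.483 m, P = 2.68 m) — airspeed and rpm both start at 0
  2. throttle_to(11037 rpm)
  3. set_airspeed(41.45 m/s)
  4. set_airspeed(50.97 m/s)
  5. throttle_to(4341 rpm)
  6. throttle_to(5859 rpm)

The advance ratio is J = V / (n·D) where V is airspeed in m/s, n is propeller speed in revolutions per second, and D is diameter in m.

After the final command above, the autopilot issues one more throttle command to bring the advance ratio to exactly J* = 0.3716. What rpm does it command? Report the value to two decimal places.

set_propeller: D = 2.483 m, P = 2.68 m (p = P/D = 1.079340); state ← (V=0, rpm=0)
throttle_to(11037): rpm ← 11037
set_airspeed(41.45): V ← 41.45 m/s
set_airspeed(50.97): V ← 50.97 m/s
throttle_to(4341): rpm ← 4341
throttle_to(5859): rpm ← 5859
final state: V = 50.97 m/s, rpm = 5859 → n = rpm/60 = 97.650000 rev/s
target J* = 0.3716; solve J* = V/(n·D) for n: n = V/(J*·D) = 50.97/(0.3716 × 2.483) = 55.241086 rev/s
rpm = 60·n = 3314.465166

rpm = 3314.47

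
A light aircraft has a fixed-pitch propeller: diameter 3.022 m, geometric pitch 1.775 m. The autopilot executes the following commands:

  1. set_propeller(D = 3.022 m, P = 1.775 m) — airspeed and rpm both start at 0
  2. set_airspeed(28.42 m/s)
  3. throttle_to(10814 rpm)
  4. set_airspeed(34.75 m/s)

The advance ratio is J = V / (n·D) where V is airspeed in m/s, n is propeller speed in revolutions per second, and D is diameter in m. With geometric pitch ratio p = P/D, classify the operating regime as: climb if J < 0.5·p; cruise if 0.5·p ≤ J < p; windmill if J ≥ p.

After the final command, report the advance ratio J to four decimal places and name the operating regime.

set_propeller: D = 3.022 m, P = 1.775 m (p = P/D = 0.587359); state ← (V=0, rpm=0)
set_airspeed(28.42): V ← 28.42 m/s
throttle_to(10814): rpm ← 10814
set_airspeed(34.75): V ← 34.75 m/s
final state: V = 34.75 m/s, rpm = 10814 → n = rpm/60 = 180.233333 rev/s
J = V / (n·D) = 34.75 / (180.233333 × 3.022) = 0.063801
regime bands: climb J<0.2937 | cruise [0.2937, 0.5874) | windmill J≥0.5874
J = 0.0638 → climb

J = 0.0638, regime = climb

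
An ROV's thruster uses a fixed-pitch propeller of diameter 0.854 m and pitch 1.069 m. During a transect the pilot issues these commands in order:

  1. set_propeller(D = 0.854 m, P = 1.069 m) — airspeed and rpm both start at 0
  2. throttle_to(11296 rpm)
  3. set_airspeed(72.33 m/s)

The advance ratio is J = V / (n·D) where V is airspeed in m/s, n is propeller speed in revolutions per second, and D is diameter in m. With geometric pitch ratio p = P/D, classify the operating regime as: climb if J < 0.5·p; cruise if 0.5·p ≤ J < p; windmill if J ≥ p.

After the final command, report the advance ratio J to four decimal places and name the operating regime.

set_propeller: D = 0.854 m, P = 1.069 m (p = P/D = 1.251756); state ← (V=0, rpm=0)
throttle_to(11296): rpm ← 11296
set_airspeed(72.33): V ← 72.33 m/s
final state: V = 72.33 m/s, rpm = 11296 → n = rpm/60 = 188.266667 rev/s
J = V / (n·D) = 72.33 / (188.266667 × 0.854) = 0.449870
regime bands: climb J<0.6259 | cruise [0.6259, 1.2518) | windmill J≥1.2518
J = 0.4499 → climb

J = 0.4499, regime = climb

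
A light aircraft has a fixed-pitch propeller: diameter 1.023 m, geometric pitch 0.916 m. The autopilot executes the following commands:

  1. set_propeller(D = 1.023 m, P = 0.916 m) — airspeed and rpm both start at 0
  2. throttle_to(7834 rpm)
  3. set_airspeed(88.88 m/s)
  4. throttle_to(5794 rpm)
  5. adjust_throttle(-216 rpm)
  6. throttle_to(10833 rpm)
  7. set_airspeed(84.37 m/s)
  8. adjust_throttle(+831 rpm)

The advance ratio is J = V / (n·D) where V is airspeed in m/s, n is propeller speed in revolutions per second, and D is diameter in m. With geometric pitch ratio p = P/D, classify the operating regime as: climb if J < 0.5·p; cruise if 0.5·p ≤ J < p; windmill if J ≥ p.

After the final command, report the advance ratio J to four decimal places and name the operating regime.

J = 0.4242, regime = climb

set_propeller: D = 1.023 m, P = 0.916 m (p = P/D = 0.895406); state ← (V=0, rpm=0)
throttle_to(7834): rpm ← 7834
set_airspeed(88.88): V ← 88.88 m/s
throttle_to(5794): rpm ← 5794
adjust_throttle(-216): rpm ← 5794 -216 = 5578
throttle_to(10833): rpm ← 10833
set_airspeed(84.37): V ← 84.37 m/s
adjust_throttle(+831): rpm ← 10833 +831 = 11664
final state: V = 84.37 m/s, rpm = 11664 → n = rpm/60 = 194.400000 rev/s
J = V / (n·D) = 84.37 / (194.400000 × 1.023) = 0.424244
regime bands: climb J<0.4477 | cruise [0.4477, 0.8954) | windmill J≥0.8954
J = 0.4242 → climb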